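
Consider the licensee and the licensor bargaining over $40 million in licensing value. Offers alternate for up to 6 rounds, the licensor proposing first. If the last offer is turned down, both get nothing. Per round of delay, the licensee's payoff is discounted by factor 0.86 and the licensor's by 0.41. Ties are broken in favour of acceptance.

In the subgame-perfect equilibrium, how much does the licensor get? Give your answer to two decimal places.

Round 6 (the licensee proposes): rejection yields 0 for the licensor; the licensee offers 0 and keeps 40.
Round 5 (the licensor proposes): the licensee can get 40 next round, worth 0.86 × 40 = 34.4 now, so the licensor offers 34.4, keeping 5.6.
Round 4 (the licensee proposes): the licensor can get 5.6 next round, worth 0.41 × 5.6 = 2.296 now; the licensee offers that and keeps 37.704.
Round 3 (the licensor proposes): the licensee can get 37.704 next round, worth 0.86 × 37.704 = 32.42544 now; the licensor offers that and keeps 7.57456.
Round 2 (the licensee proposes): the licensor can get 7.57456 next round, worth 0.41 × 7.57456 = 3.1055696 now, so the licensee offers 3.1055696, keeping 36.8944304.
Round 1 (the licensor proposes): the licensee can get 36.8944304 next round, worth 0.86 × 36.8944304 = 31.729210144 now, so the licensor offers 31.729210144, keeping 8.270789856.

8.27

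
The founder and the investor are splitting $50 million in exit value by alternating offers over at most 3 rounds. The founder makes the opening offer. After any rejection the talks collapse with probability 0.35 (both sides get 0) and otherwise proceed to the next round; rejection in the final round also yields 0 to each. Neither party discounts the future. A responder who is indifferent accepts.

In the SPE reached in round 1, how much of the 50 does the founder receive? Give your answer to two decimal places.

By backward induction:
Round 3 (the founder proposes): the investor will accept anything ≥ 0, so the founder offers 0 and keeps 50.
Round 2 (the investor proposes): rejecting gives the founder an expected 0.65 × 50 = 32.5. The investor offers 32.5 and keeps 50 − 32.5 = 17.5.
Round 1 (the founder proposes): rejecting gives the investor an expected 0.65 × 17.5 = 11.375; the founder offers that and keeps 38.625.

38.63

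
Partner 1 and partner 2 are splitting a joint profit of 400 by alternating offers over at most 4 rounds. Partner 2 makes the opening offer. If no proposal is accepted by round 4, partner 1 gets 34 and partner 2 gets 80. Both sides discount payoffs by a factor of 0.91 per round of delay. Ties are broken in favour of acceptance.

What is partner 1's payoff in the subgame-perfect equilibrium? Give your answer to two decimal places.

273.90

Round 4 (partner 1 proposes): partner 2 gets 80 if talks fail, so partner 1 offers 80 and keeps 320.
Round 3 (partner 2 proposes): partner 1 can get 320 next round, worth 0.91 × 320 = 291.2 now, so partner 2 offers 291.2, keeping 108.8.
Round 2 (partner 1 proposes): partner 2 can get 108.8 next round, worth 0.91 × 108.8 = 99.008 now. Partner 1 offers 99.008 and keeps 400 − 99.008 = 300.992.
Round 1 (partner 2 proposes): partner 1 can get 300.992 next round, worth 0.91 × 300.992 = 273.90272 now, so partner 2 offers 273.90272, keeping 126.09728.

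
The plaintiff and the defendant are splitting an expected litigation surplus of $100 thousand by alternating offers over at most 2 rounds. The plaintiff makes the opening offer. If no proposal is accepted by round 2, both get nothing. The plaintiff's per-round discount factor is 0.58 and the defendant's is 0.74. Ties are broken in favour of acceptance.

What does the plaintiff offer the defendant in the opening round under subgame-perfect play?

74

Round 2 (the defendant proposes): the plaintiff will accept anything ≥ 0, so the defendant offers 0 and keeps 100.
Round 1 (the plaintiff proposes): the defendant can get 100 next round, worth 0.74 × 100 = 74 now. The plaintiff offers 74 and keeps 100 − 74 = 26.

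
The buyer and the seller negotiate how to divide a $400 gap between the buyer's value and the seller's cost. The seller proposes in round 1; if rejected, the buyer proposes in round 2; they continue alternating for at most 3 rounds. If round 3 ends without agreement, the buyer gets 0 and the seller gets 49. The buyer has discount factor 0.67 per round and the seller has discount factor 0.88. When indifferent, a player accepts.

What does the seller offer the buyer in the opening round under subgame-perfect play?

32.16

Round 3 (the seller proposes): the buyer will accept anything ≥ 0, so the seller offers 0 and keeps 400.
Round 2 (the buyer proposes): the seller can get 400 next round, worth 0.88 × 400 = 352 now. The buyer offers 352 and keeps 400 − 352 = 48.
Round 1 (the seller proposes): the buyer can get 48 next round, worth 0.67 × 48 = 32.16 now, so the seller offers 32.16, keeping 367.84.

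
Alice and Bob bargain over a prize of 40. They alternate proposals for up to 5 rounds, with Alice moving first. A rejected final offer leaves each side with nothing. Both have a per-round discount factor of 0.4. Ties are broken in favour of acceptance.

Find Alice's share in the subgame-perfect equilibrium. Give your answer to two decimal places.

28.86

By backward induction:
Round 5 (Alice proposes): Bob will accept anything ≥ 0, so Alice offers 0 and keeps 40.
Round 4 (Bob proposes): Alice can get 40 next round, worth 0.4 × 40 = 16 now; Bob offers that and keeps 24.
Round 3 (Alice proposes): Bob can get 24 next round, worth 0.4 × 24 = 9.6 now, so Alice offers 9.6, keeping 30.4.
Round 2 (Bob proposes): Alice can get 30.4 next round, worth 0.4 × 30.4 = 12.16 now, so Bob offers 12.16, keeping 27.84.
Round 1 (Alice proposes): Bob can get 27.84 next round, worth 0.4 × 27.84 = 11.136 now. Alice offers 11.136 and keeps 40 − 11.136 = 28.864.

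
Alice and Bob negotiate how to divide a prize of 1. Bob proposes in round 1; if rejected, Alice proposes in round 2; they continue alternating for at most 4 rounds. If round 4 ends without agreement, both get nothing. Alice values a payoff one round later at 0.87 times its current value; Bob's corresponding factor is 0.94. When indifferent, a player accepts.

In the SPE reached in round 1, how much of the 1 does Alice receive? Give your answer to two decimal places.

Round 4 (Alice proposes): rejection yields 0 for Bob; Alice offers 0 and keeps 1.
Round 3 (Bob proposes): Alice can get 1 next round, worth 0.87 × 1 = 0.87 now. Bob offers 0.87 and keeps 1 − 0.87 = 0.13.
Round 2 (Alice proposes): Bob can get 0.13 next round, worth 0.94 × 0.13 = 0.1222 now. Alice offers 0.1222 and keeps 1 − 0.1222 = 0.8778.
Round 1 (Bob proposes): Alice can get 0.8778 next round, worth 0.87 × 0.8778 = 0.763686 now. Bob offers 0.763686 and keeps 1 − 0.763686 = 0.236314.

0.76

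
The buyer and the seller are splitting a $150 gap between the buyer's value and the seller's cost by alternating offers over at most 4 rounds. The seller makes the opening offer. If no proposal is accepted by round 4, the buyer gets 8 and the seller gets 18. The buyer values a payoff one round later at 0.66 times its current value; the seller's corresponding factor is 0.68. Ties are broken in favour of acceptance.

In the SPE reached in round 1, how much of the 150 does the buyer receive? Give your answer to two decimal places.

Solve by backward induction from round 4.
Round 4 (the buyer proposes): the seller gets 18 if talks fail, so the buyer offers 18 and keeps 132.
Round 3 (the seller proposes): the buyer can get 132 next round, worth 0.66 × 132 = 87.12 now. The seller offers 87.12 and keeps 150 − 87.12 = 62.88.
Round 2 (the buyer proposes): the seller can get 62.88 next round, worth 0.68 × 62.88 = 42.7584 now; the buyer offers that and keeps 107.2416.
Round 1 (the seller proposes): the buyer can get 107.2416 next round, worth 0.66 × 107.2416 = 70.779456 now; the seller offers that and keeps 79.220544.

70.78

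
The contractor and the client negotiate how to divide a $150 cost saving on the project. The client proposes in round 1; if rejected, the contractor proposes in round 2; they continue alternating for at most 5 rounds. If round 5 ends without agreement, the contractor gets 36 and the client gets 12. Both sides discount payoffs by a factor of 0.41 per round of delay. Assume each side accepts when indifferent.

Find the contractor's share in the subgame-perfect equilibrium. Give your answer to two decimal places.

43.40

Round 5 (the client proposes): the contractor gets 36 if talks fail, so the client offers 36 and keeps 114.
Round 4 (the contractor proposes): the client can get 114 next round, worth 0.41 × 114 = 46.74 now, so the contractor offers 46.74, keeping 103.26.
Round 3 (the client proposes): the contractor can get 103.26 next round, worth 0.41 × 103.26 = 42.3366 now, so the client offers 42.3366, keeping 107.6634.
Round 2 (the contractor proposes): the client can get 107.6634 next round, worth 0.41 × 107.6634 = 44.141994 now; the contractor offers that and keeps 105.858006.
Round 1 (the client proposes): the contractor can get 105.858006 next round, worth 0.41 × 105.858006 = 43.40178246 now. The client offers 43.40178246 and keeps 150 − 43.40178246 = 106.59821754.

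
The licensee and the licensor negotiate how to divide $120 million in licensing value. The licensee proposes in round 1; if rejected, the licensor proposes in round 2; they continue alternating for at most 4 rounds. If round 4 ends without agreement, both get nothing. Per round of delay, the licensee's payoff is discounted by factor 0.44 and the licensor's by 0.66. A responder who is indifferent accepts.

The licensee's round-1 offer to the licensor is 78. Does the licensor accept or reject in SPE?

Round 4 (the licensor proposes): the licensee will accept anything ≥ 0, so the licensor offers 0 and keeps 120.
Round 3 (the licensee proposes): the licensor can get 120 next round, worth 0.66 × 120 = 79.2 now, so the licensee offers 79.2, keeping 40.8.
Round 2 (the licensor proposes): the licensee can get 40.8 next round, worth 0.44 × 40.8 = 17.952 now. The licensor offers 17.952 and keeps 120 − 17.952 = 102.048.
So by rejecting in round 1, the licensor gets 102.048 next round, worth 0.66 × 102.048 = 67.35168 now.
Offer 78 ≥ 67.35168, so the licensor accepts.

Accept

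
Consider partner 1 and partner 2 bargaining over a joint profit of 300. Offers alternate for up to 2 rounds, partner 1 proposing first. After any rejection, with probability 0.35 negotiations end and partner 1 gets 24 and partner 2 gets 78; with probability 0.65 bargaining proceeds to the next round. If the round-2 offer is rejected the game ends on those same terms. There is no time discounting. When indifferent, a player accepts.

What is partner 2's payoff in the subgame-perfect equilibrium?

Round 2 (partner 2 proposes): partner 1 gets 24 if talks fail, so partner 2 offers 24 and keeps 276.
Round 1 (partner 1 proposes): rejecting gives partner 2 an expected 0.65 × 276 + 0.35 × 78 = 206.7, so partner 1 offers 206.7, keeping 93.3.

206.7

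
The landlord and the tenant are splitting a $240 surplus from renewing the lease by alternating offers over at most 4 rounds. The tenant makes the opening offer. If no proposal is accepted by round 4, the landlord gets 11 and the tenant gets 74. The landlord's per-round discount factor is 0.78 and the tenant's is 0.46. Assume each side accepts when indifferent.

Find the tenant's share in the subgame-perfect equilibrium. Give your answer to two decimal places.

92.45

Work backward from the last round.
Round 4 (the landlord proposes): the tenant gets 74 if talks fail, so the landlord offers 74 and keeps 166.
Round 3 (the tenant proposes): the landlord can get 166 next round, worth 0.78 × 166 = 129.48 now, so the tenant offers 129.48, keeping 110.52.
Round 2 (the landlord proposes): the tenant can get 110.52 next round, worth 0.46 × 110.52 = 50.8392 now. The landlord offers 50.8392 and keeps 240 − 50.8392 = 189.1608.
Round 1 (the tenant proposes): the landlord can get 189.1608 next round, worth 0.78 × 189.1608 = 147.545424 now, so the tenant offers 147.545424, keeping 92.454576.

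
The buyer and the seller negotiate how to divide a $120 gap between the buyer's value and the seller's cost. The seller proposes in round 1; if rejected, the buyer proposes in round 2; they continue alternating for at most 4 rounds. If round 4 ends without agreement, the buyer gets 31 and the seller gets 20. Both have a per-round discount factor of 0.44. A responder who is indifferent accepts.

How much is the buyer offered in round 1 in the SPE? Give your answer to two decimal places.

38.09

Solve by backward induction from round 4.
Round 4 (the buyer proposes): the seller gets 20 if talks fail, so the buyer offers 20 and keeps 100.
Round 3 (the seller proposes): the buyer can get 100 next round, worth 0.44 × 100 = 44 now, so the seller offers 44, keeping 76.
Round 2 (the buyer proposes): the seller can get 76 next round, worth 0.44 × 76 = 33.44 now. The buyer offers 33.44 and keeps 120 − 33.44 = 86.56.
Round 1 (the seller proposes): the buyer can get 86.56 next round, worth 0.44 × 86.56 = 38.0864 now, so the seller offers 38.0864, keeping 81.9136.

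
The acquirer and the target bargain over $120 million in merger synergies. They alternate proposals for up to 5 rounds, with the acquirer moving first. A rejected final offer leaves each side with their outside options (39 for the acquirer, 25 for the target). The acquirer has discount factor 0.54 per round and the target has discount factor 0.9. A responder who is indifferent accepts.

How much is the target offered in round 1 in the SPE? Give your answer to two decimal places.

Round 5 (the acquirer proposes): the target gets 25 if talks fail, so the acquirer offers 25 and keeps 95.
Round 4 (the target proposes): the acquirer can get 95 next round, worth 0.54 × 95 = 51.3 now; the target offers that and keeps 68.7.
Round 3 (the acquirer proposes): the target can get 68.7 next round, worth 0.9 × 68.7 = 61.83 now; the acquirer offers that and keeps 58.17.
Round 2 (the target proposes): the acquirer can get 58.17 next round, worth 0.54 × 58.17 = 31.4118 now. The target offers 31.4118 and keeps 120 − 31.4118 = 88.5882.
Round 1 (the acquirer proposes): the target can get 88.5882 next round, worth 0.9 × 88.5882 = 79.72938 now; the acquirer offers that and keeps 40.27062.

79.73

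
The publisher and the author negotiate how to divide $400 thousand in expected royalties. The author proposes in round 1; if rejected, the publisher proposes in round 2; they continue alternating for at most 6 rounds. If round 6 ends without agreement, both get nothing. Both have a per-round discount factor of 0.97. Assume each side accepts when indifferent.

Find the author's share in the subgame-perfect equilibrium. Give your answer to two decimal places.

33.91

Round 6 (the publisher proposes): the author will accept anything ≥ 0, so the publisher offers 0 and keeps 400.
Round 5 (the author proposes): the publisher can get 400 next round, worth 0.97 × 400 = 388 now. The author offers 388 and keeps 400 − 388 = 12.
Round 4 (the publisher proposes): the author can get 12 next round, worth 0.97 × 12 = 11.64 now; the publisher offers that and keeps 388.36.
Round 3 (the author proposes): the publisher can get 388.36 next round, worth 0.97 × 388.36 = 376.7092 now; the author offers that and keeps 23.2908.
Round 2 (the publisher proposes): the author can get 23.2908 next round, worth 0.97 × 23.2908 = 22.592076 now; the publisher offers that and keeps 377.407924.
Round 1 (the author proposes): the publisher can get 377.407924 next round, worth 0.97 × 377.407924 = 366.08568628 now; the author offers that and keeps 33.91431372.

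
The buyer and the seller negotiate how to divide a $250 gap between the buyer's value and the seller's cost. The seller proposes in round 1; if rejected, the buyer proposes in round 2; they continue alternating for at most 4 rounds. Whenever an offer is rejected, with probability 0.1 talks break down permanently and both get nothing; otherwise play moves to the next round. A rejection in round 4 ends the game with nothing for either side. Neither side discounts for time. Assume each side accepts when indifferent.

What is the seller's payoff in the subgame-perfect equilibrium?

By backward induction:
Round 4 (the buyer proposes): the seller will accept anything ≥ 0, so the buyer offers 0 and keeps 250.
Round 3 (the seller proposes): rejecting gives the buyer an expected 0.9 × 250 = 225, so the seller offers 225, keeping 25.
Round 2 (the buyer proposes): rejecting gives the seller an expected 0.9 × 25 = 22.5, so the buyer offers 22.5, keeping 227.5.
Round 1 (the seller proposes): rejecting gives the buyer an expected 0.9 × 227.5 = 204.75. The seller offers 204.75 and keeps 250 − 204.75 = 45.25.

45.25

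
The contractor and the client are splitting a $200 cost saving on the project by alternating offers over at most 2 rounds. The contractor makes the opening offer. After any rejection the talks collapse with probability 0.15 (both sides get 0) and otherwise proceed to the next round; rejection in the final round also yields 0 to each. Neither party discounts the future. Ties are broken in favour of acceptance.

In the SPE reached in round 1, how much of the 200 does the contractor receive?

Round 2 (the client proposes): the contractor will accept anything ≥ 0, so the client offers 0 and keeps 200.
Round 1 (the contractor proposes): rejecting gives the client an expected 0.85 × 200 = 170, so the contractor offers 170, keeping 30.

30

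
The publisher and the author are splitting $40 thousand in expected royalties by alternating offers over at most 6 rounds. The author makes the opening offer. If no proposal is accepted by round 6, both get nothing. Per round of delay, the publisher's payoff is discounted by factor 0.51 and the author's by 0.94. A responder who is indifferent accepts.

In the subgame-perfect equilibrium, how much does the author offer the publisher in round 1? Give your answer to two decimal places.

Solve by backward induction from round 6.
Round 6 (the publisher proposes): the author will accept anything ≥ 0, so the publisher offers 0 and keeps 40.
Round 5 (the author proposes): the publisher can get 40 next round, worth 0.51 × 40 = 20.4 now, so the author offers 20.4, keeping 19.6.
Round 4 (the publisher proposes): the author can get 19.6 next round, worth 0.94 × 19.6 = 18.424 now, so the publisher offers 18.424, keeping 21.576.
Round 3 (the author proposes): the publisher can get 21.576 next round, worth 0.51 × 21.576 = 11.00376 now. The author offers 11.00376 and keeps 40 − 11.00376 = 28.99624.
Round 2 (the publisher proposes): the author can get 28.99624 next round, worth 0.94 × 28.99624 = 27.2564656 now; the publisher offers that and keeps 12.7435344.
Round 1 (the author proposes): the publisher can get 12.7435344 next round, worth 0.51 × 12.7435344 = 6.499202544 now, so the author offers 6.499202544, keeping 33.500797456.

6.50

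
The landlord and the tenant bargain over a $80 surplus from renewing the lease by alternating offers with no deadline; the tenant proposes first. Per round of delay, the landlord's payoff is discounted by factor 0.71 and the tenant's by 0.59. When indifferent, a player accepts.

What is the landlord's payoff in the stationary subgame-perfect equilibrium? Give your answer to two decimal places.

When the tenant proposes, the landlord accepts any offer worth at least 0.71 times what the landlord would get by proposing next round; and vice versa.
This gives x = 80 − 0.71y and y = 80 − 0.59x, where x and y are each side's share when it proposes.
Hence (1 − 0.71·0.59)x = 80(1 − 0.71), i.e. 0.5811·x = 23.2.
x ≈ 39.9243; the landlord's share is 80 − x ≈ 40.0757.

40.08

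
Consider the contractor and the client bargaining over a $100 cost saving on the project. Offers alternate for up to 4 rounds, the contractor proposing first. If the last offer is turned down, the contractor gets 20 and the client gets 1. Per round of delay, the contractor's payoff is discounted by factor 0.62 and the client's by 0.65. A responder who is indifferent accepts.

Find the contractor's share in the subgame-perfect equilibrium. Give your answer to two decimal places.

Solve by backward induction from round 4.
Round 4 (the client proposes): the contractor gets 20 if talks fail, so the client offers 20 and keeps 80.
Round 3 (the contractor proposes): the client can get 80 next round, worth 0.65 × 80 = 52 now. The contractor offers 52 and keeps 100 − 52 = 48.
Round 2 (the client proposes): the contractor can get 48 next round, worth 0.62 × 48 = 29.76 now. The client offers 29.76 and keeps 100 − 29.76 = 70.24.
Round 1 (the contractor proposes): the client can get 70.24 next round, worth 0.65 × 70.24 = 45.656 now, so the contractor offers 45.656, keeping 54.344.

54.34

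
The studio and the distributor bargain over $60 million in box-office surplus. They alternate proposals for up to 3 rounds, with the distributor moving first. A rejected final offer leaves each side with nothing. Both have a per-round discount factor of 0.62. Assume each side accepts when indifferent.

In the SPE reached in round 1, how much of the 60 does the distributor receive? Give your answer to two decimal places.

45.86

Round 3 (the distributor proposes): rejection yields 0 for the studio; the distributor offers 0 and keeps 60.
Round 2 (the studio proposes): the distributor can get 60 next round, worth 0.62 × 60 = 37.2 now, so the studio offers 37.2, keeping 22.8.
Round 1 (the distributor proposes): the studio can get 22.8 next round, worth 0.62 × 22.8 = 14.136 now. The distributor offers 14.136 and keeps 60 − 14.136 = 45.864.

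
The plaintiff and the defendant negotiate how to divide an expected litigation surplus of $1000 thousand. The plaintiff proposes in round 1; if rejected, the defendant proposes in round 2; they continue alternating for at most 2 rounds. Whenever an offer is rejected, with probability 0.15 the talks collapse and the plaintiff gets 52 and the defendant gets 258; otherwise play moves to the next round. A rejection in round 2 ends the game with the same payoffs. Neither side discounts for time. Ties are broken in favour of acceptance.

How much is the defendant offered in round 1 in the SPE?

By backward induction:
Round 2 (the defendant proposes): the plaintiff gets 52 if talks fail, so the defendant offers 52 and keeps 948.
Round 1 (the plaintiff proposes): rejecting gives the defendant an expected 0.85 × 948 + 0.15 × 258 = 844.5, so the plaintiff offers 844.5, keeping 155.5.

844.5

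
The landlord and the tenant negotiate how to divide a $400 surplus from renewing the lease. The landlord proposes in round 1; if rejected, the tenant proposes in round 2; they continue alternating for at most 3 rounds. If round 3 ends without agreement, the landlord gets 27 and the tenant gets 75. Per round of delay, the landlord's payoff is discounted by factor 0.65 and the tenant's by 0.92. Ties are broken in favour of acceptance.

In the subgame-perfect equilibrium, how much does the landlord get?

Round 3 (the landlord proposes): the tenant gets 75 if talks fail, so the landlord offers 75 and keeps 325.
Round 2 (the tenant proposes): the landlord can get 325 next round, worth 0.65 × 325 = 211.25 now, so the tenant offers 211.25, keeping 188.75.
Round 1 (the landlord proposes): the tenant can get 188.75 next round, worth 0.92 × 188.75 = 173.65 now; the landlord offers that and keeps 226.35.

226.35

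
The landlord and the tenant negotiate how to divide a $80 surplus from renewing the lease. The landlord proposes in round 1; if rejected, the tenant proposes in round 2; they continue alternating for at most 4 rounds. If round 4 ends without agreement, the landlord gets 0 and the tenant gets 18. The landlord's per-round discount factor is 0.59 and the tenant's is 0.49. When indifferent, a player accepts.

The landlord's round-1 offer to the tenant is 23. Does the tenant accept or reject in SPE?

Round 4 (the tenant proposes): rejection yields 0 for the landlord; the tenant offers 0 and keeps 80.
Round 3 (the landlord proposes): the tenant can get 80 next round, worth 0.49 × 80 = 39.2 now; the landlord offers that and keeps 40.8.
Round 2 (the tenant proposes): the landlord can get 40.8 next round, worth 0.59 × 40.8 = 24.072 now. The tenant offers 24.072 and keeps 80 − 24.072 = 55.928.
So by rejecting in round 1, the tenant gets 55.928 next round, worth 0.49 × 55.928 = 27.40472 now.
Offer 23 < 27.40472, so the tenant rejects.

Reject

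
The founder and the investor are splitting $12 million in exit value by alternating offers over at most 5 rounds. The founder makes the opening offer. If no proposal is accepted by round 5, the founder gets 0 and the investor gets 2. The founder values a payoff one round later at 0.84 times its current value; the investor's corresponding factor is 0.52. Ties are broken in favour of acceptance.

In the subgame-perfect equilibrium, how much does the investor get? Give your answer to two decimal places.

1.82

By backward induction:
Round 5 (the founder proposes): the investor gets 2 if talks fail, so the founder offers 2 and keeps 10.
Round 4 (the investor proposes): the founder can get 10 next round, worth 0.84 × 10 = 8.4 now, so the investor offers 8.4, keeping 3.6.
Round 3 (the founder proposes): the investor can get 3.6 next round, worth 0.52 × 3.6 = 1.872 now; the founder offers that and keeps 10.128.
Round 2 (the investor proposes): the founder can get 10.128 next round, worth 0.84 × 10.128 = 8.50752 now. The investor offers 8.50752 and keeps 12 − 8.50752 = 3.49248.
Round 1 (the founder proposes): the investor can get 3.49248 next round, worth 0.52 × 3.49248 = 1.8160896 now, so the founder offers 1.8160896, keeping 10.1839104.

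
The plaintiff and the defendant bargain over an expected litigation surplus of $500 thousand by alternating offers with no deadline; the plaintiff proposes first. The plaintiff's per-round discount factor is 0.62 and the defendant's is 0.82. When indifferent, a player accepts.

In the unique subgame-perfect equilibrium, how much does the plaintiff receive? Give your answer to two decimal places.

When the plaintiff proposes, the defendant accepts any offer worth at least 0.82 times what the defendant would get by proposing next round; and vice versa.
This gives x = 500 − 0.82y and y = 500 − 0.62x, where x and y are each side's share when it proposes.
Hence (1 − 0.82·0.62)x = 500(1 − 0.82), i.e. 0.4916·x = 90.
x ≈ 183.0757; the defendant's share is 500 − x ≈ 316.9243.

183.08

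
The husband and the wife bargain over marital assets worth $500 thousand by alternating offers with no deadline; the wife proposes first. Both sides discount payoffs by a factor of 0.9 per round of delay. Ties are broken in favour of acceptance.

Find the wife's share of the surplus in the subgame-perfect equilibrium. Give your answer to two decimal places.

263.16

In a stationary SPE each proposer offers the other exactly their discounted continuation value.
If the wife keeps x when proposing and the husband keeps y when proposing, then x = 500 − 0.9y and y = 500 − 0.9x.
Solving: x = 500(1 − 0.9) / (1 − 0.9·0.9) = 50 / 0.19 ≈ 263.1579.
The husband gets 500 − 263.1579 ≈ 236.8421.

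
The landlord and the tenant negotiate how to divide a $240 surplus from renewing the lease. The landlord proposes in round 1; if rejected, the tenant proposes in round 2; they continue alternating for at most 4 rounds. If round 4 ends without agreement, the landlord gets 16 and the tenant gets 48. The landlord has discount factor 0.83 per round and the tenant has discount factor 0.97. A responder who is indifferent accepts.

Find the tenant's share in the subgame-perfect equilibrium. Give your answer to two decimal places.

214.51

Round 4 (the tenant proposes): the landlord gets 16 if talks fail, so the tenant offers 16 and keeps 224.
Round 3 (the landlord proposes): the tenant can get 224 next round, worth 0.97 × 224 = 217.28 now; the landlord offers that and keeps 22.72.
Round 2 (the tenant proposes): the landlord can get 22.72 next round, worth 0.83 × 22.72 = 18.8576 now; the tenant offers that and keeps 221.1424.
Round 1 (the landlord proposes): the tenant can get 221.1424 next round, worth 0.97 × 221.1424 = 214.508128 now, so the landlord offers 214.508128, keeping 25.491872.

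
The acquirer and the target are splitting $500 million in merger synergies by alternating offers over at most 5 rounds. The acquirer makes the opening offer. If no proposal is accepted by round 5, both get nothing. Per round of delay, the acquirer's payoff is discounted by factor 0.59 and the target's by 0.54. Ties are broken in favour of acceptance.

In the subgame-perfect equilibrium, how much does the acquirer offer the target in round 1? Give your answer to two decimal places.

Round 5 (the acquirer proposes): the target will accept anything ≥ 0, so the acquirer offers 0 and keeps 500.
Round 4 (the target proposes): the acquirer can get 500 next round, worth 0.59 × 500 = 295 now; the target offers that and keeps 205.
Round 3 (the acquirer proposes): the target can get 205 next round, worth 0.54 × 205 = 110.7 now; the acquirer offers that and keeps 389.3.
Round 2 (the target proposes): the acquirer can get 389.3 next round, worth 0.59 × 389.3 = 229.687 now; the target offers that and keeps 270.313.
Round 1 (the acquirer proposes): the target can get 270.313 next round, worth 0.54 × 270.313 = 145.96902 now. The acquirer offers 145.96902 and keeps 500 − 145.96902 = 354.03098.

145.97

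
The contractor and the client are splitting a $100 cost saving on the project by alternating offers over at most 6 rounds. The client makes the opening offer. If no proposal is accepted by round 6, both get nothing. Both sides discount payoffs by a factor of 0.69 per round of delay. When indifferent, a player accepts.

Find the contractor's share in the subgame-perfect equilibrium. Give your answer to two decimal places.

47.21

Round 6 (the contractor proposes): rejection yields 0 for the client; the contractor offers 0 and keeps 100.
Round 5 (the client proposes): the contractor can get 100 next round, worth 0.69 × 100 = 69 now, so the client offers 69, keeping 31.
Round 4 (the contractor proposes): the client can get 31 next round, worth 0.69 × 31 = 21.39 now, so the contractor offers 21.39, keeping 78.61.
Round 3 (the client proposes): the contractor can get 78.61 next round, worth 0.69 × 78.61 = 54.2409 now; the client offers that and keeps 45.7591.
Round 2 (the contractor proposes): the client can get 45.7591 next round, worth 0.69 × 45.7591 = 31.573779 now. The contractor offers 31.573779 and keeps 100 − 31.573779 = 68.426221.
Round 1 (the client proposes): the contractor can get 68.426221 next round, worth 0.69 × 68.426221 = 47.21409249 now. The client offers 47.21409249 and keeps 100 − 47.21409249 = 52.78590751.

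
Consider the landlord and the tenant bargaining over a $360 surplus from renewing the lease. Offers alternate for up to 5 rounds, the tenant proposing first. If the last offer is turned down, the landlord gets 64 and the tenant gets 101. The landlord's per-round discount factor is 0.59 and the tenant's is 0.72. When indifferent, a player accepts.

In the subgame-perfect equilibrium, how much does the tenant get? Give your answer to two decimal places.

Work backward from the last round.
Round 5 (the tenant proposes): the landlord gets 64 if talks fail, so the tenant offers 64 and keeps 296.
Round 4 (the landlord proposes): the tenant can get 296 next round, worth 0.72 × 296 = 213.12 now, so the landlord offers 213.12, keeping 146.88.
Round 3 (the tenant proposes): the landlord can get 146.88 next round, worth 0.59 × 146.88 = 86.6592 now. The tenant offers 86.6592 and keeps 360 − 86.6592 = 273.3408.
Round 2 (the landlord proposes): the tenant can get 273.3408 next round, worth 0.72 × 273.3408 = 196.805376 now. The landlord offers 196.805376 and keeps 360 − 196.805376 = 163.194624.
Round 1 (the tenant proposes): the landlord can get 163.194624 next round, worth 0.59 × 163.194624 = 96.28482816 now. The tenant offers 96.28482816 and keeps 360 − 96.28482816 = 263.71517184.

263.72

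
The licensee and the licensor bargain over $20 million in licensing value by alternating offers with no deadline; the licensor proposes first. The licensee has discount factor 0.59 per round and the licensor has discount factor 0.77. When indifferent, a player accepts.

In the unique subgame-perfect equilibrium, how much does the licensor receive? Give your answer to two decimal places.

In a stationary SPE each proposer offers the other exactly their discounted continuation value.
If the licensor keeps x when proposing and the licensee keeps y when proposing, then x = 20 − 0.59y and y = 20 − 0.77x.
Solving: x = 20(1 − 0.59) / (1 − 0.77·0.59) = 8.2 / 0.5457 ≈ 15.0266.
The licensee gets 20 − 15.0266 ≈ 4.9734.

15.03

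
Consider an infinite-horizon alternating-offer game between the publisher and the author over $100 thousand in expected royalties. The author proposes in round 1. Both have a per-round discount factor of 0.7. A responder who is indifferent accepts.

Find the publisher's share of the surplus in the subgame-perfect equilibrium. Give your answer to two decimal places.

When the author proposes, the publisher accepts any offer worth at least 0.7 times what the publisher would get by proposing next round; and vice versa.
This gives x = 100 − 0.7y and y = 100 − 0.7x, where x and y are each side's share when it proposes.
Hence (1 − 0.7·0.7)x = 100(1 − 0.7), i.e. 0.51·x = 30.
x ≈ 58.8235; the publisher's share is 100 − x ≈ 41.1765.

41.18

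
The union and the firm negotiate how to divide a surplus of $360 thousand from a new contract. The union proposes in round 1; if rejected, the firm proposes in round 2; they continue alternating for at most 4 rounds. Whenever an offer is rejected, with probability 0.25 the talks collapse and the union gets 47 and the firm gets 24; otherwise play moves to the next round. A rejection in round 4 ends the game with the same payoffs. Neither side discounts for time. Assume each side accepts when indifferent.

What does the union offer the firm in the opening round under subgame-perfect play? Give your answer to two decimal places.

200.11

Round 4 (the firm proposes): the union gets 47 if talks fail, so the firm offers 47 and keeps 313.
Round 3 (the union proposes): rejecting gives the firm an expected 0.75 × 313 + 0.25 × 24 = 240.75; the union offers that and keeps 119.25.
Round 2 (the firm proposes): rejecting gives the union an expected 0.75 × 119.25 + 0.25 × 47 = 101.1875, so the firm offers 101.1875, keeping 258.8125.
Round 1 (the union proposes): rejecting gives the firm an expected 0.75 × 258.8125 + 0.25 × 24 = 200.109375, so the union offers 200.109375, keeping 159.890625.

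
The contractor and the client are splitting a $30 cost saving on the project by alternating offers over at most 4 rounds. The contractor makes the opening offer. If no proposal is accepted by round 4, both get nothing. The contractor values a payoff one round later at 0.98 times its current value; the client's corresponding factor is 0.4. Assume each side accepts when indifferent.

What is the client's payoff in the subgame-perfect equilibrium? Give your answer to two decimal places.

4.94

Round 4 (the client proposes): the contractor will accept anything ≥ 0, so the client offers 0 and keeps 30.
Round 3 (the contractor proposes): the client can get 30 next round, worth 0.4 × 30 = 12 now, so the contractor offers 12, keeping 18.
Round 2 (the client proposes): the contractor can get 18 next round, worth 0.98 × 18 = 17.64 now, so the client offers 17.64, keeping 12.36.
Round 1 (the contractor proposes): the client can get 12.36 next round, worth 0.4 × 12.36 = 4.944 now; the contractor offers that and keeps 25.056.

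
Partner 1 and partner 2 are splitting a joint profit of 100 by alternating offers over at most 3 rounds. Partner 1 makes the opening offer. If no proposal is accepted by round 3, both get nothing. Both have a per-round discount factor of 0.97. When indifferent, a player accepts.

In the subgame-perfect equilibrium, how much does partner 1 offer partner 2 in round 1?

Round 3 (partner 1 proposes): partner 2 will accept anything ≥ 0, so partner 1 offers 0 and keeps 100.
Round 2 (partner 2 proposes): partner 1 can get 100 next round, worth 0.97 × 100 = 97 now, so partner 2 offers 97, keeping 3.
Round 1 (partner 1 proposes): partner 2 can get 3 next round, worth 0.97 × 3 = 2.91 now, so partner 1 offers 2.91, keeping 97.09.

2.91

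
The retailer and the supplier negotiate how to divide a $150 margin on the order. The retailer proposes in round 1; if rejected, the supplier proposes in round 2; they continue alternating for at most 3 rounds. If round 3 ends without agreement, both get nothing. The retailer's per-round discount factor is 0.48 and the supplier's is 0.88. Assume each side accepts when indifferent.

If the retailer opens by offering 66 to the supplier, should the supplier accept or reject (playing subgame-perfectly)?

Round 3 (the retailer proposes): rejection yields 0 for the supplier; the retailer offers 0 and keeps 150.
Round 2 (the supplier proposes): the retailer can get 150 next round, worth 0.48 × 150 = 72 now. The supplier offers 72 and keeps 150 − 72 = 78.
So by rejecting in round 1, the supplier gets 78 next round, worth 0.88 × 78 = 68.64 now.
Offer 66 < 68.64, so the supplier rejects.

Reject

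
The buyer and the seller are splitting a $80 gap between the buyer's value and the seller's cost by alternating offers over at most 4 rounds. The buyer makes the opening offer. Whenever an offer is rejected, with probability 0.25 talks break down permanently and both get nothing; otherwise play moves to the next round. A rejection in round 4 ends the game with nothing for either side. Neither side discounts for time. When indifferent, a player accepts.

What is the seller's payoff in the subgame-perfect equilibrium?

By backward induction:
Round 4 (the seller proposes): the buyer will accept anything ≥ 0, so the seller offers 0 and keeps 80.
Round 3 (the buyer proposes): rejecting gives the seller an expected 0.75 × 80 = 60. The buyer offers 60 and keeps 80 − 60 = 20.
Round 2 (the seller proposes): rejecting gives the buyer an expected 0.75 × 20 = 15; the seller offers that and keeps 65.
Round 1 (the buyer proposes): rejecting gives the seller an expected 0.75 × 65 = 48.75. The buyer offers 48.75 and keeps 80 − 48.75 = 31.25.

48.75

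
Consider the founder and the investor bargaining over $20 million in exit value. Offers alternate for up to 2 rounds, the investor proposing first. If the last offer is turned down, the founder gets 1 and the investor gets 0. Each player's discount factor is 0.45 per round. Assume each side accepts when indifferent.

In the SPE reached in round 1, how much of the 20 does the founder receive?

By backward induction:
Round 2 (the founder proposes): rejection yields 0 for the investor; the founder offers 0 and keeps 20.
Round 1 (the investor proposes): the founder can get 20 next round, worth 0.45 × 20 = 9 now. The investor offers 9 and keeps 20 − 9 = 11.

9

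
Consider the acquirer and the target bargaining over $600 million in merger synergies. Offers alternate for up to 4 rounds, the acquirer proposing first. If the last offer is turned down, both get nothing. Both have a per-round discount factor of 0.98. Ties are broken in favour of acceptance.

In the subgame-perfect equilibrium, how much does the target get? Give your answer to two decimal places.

Round 4 (the target proposes): rejection yields 0 for the acquirer; the target offers 0 and keeps 600.
Round 3 (the acquirer proposes): the target can get 600 next round, worth 0.98 × 600 = 588 now, so the acquirer offers 588, keeping 12.
Round 2 (the target proposes): the acquirer can get 12 next round, worth 0.98 × 12 = 11.76 now; the target offers that and keeps 588.24.
Round 1 (the acquirer proposes): the target can get 588.24 next round, worth 0.98 × 588.24 = 576.4752 now. The acquirer offers 576.4752 and keeps 600 − 576.4752 = 23.5248.

576.48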